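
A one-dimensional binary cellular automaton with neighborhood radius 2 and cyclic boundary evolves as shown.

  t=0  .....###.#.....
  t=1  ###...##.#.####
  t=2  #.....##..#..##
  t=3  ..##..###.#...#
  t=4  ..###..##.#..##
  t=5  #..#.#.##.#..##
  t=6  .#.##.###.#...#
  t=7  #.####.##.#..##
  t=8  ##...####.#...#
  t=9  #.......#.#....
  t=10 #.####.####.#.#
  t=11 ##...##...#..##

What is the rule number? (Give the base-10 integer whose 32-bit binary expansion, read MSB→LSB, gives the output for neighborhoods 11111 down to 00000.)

2857466997

  ##### -> #   bit 31 = 1  t=1,i=0
  ####. -> .   bit 30 = 0  t=1,i=1
  ###.# -> #   bit 29 = 1  t=0,i=7
  ###.. -> .   bit 28 = 0  t=1,i=2
  ##.## -> #   bit 27 = 1  t=6,i=5
  ##.#. -> .   bit 26 = 0  t=0,i=8
  ##..# -> #   bit 25 = 1  t=2,i=8
  ##... -> .   bit 24 = 0  t=1,i=3
  #.### -> .   bit 23 = 0  t=1,i=11
  #.##. -> #   bit 22 = 1  t=5,i=7
  #.#.# -> .   bit 21 = 0  t=1,i=9
  #.#.. -> #   bit 20 = 1  t=0,i=9
  #..## -> .   bit 19 = 0  t=2,i=12
  #..#. -> .   bit 18 = 0  t=2,i=9
  #...# -> .   bit 17 = 0  t=1,i=4
  #.... -> #   bit 16 = 1  t=0,i=11
  .#### -> .   bit 15 = 0  t=1,i=12
  .###. -> #   bit 14 = 1  t=0,i=6
  .##.# -> #   bit 13 = 1  t=1,i=7
  .##.. -> #   bit 12 = 1  t=2,i=7
  .#.## -> #   bit 11 = 1  t=1,i=10
  .#.#. -> #   bit 10 = 1  t=5,i=4
  .#..# -> .   bit 9 = 0  t=2,i=11
  .#... -> .   bit 8 = 0  t=0,i=10
  ..### -> .   bit 7 = 0  t=0,i=5
  ..##. -> #   bit 6 = 1  t=1,i=6
  ..#.# -> #   bit 5 = 1  t=5,i=3
  ..#.. -> #   bit 4 = 1  t=2,i=10
  ...## -> .   bit 3 = 0  t=0,i=4
  ...#. -> #   bit 2 = 1  t=3,i=13
  ....# -> .   bit 1 = 0  t=0,i=3
  ..... -> #   bit 0 = 1  t=0,i=0
  bits 10101010010100010111110001110101 = 2857466997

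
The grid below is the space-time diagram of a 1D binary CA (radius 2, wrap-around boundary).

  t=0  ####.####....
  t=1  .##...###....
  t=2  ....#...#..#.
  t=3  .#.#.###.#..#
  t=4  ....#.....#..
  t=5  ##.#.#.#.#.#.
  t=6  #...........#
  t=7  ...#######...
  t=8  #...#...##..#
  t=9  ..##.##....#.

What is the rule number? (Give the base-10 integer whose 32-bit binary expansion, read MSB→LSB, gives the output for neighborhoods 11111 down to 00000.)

1347062533

  [31] ##### => .  t=7,i=5
  [30] ####. => #  t=0,i=2
  [29] ###.# => .  t=0,i=3
  [28] ###.. => #  t=0,i=8
  [27] ##.## => .  t=0,i=4
  [26] ##.#. => .  t=3,i=8
  [25] ##..# => .  t=8,i=10
  [24] ##... => .  t=0,i=9
  [23] #.### => .  t=0,i=5
  [22] #.##. => #  t=5,i=0
  [21] #.#.# => .  t=3,i=1
  [20] #.#.. => .  t=3,i=9
  [19] #..## => #  t=8,i=11
  [18] #..#. => .  t=2,i=10
  [17] #...# => #  t=1,i=4
  [16] #.... => .  t=0,i=10
  [15] .#### => #  t=0,i=1
  [14] .###. => .  t=1,i=7
  [13] .##.# => .  t=5,i=1
  [12] .##.. => .  t=1,i=2
  [11] .#.## => #  t=3,i=4
  [10] .#.#. => .  t=3,i=0
  [9] .#..# => #  t=2,i=9
  [8] .#... => #  t=2,i=5
  [7] ..### => .  t=0,i=0
  [6] ..##. => .  t=1,i=1
  [5] ..#.# => .  t=3,i=12
  [4] ..#.. => .  t=2,i=4
  [3] ...## => .  t=0,i=12
  [2] ...#. => #  t=2,i=3
  [1] ....# => .  t=0,i=11
  [0] ..... => #  t=1,i=11
  bits 01010000010010101000101100000101 = 1347062533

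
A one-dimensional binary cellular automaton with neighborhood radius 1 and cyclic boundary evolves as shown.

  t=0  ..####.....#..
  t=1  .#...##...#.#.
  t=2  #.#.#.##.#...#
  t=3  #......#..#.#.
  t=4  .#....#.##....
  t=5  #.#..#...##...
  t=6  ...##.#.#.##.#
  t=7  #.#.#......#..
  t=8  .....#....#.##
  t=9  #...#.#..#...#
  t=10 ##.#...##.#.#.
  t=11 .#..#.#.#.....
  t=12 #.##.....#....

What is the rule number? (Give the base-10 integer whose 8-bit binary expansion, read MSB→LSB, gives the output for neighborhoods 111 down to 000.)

82

  ###|.  b7=0 t=0,i=3
  ##.|#  b6=1 t=0,i=5
  #.#|.  b5=0 t=1,i=11
  #..|#  b4=1 t=0,i=6
  .##|.  b3=0 t=0,i=2
  .#.|.  b2=0 t=0,i=11
  ..#|#  b1=1 t=0,i=1
  ...|.  b0=0 t=0,i=0
  bits 01010010 = 82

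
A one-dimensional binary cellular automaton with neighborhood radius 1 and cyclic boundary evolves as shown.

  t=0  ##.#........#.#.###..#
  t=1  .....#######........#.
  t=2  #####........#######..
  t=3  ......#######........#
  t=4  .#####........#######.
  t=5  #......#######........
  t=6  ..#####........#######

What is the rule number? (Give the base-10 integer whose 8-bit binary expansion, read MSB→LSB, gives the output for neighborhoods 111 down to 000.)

  ###|.  b7=0 t=0,i=0
  ##.|.  b6=0 t=0,i=1
  #.#|.  b5=0 t=0,i=2
  #..|.  b4=0 t=0,i=4
  .##|.  b3=0 t=0,i=16
  .#.|.  b2=0 t=0,i=3
  ..#|#  b1=1 t=0,i=11
  ...|#  b0=1 t=0,i=5
  bits 00000011 = 3

3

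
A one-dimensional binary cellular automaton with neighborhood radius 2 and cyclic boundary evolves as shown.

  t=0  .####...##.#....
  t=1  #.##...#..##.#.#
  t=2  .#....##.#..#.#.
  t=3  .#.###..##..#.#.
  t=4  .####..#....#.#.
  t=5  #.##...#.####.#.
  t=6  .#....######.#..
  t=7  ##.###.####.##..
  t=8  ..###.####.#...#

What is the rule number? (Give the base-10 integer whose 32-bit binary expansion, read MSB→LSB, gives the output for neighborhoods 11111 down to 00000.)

3432630334

  ##### -> #   bit 31 = 1  t=6,i=8
  ####. -> #   bit 30 = 1  t=0,i=3
  ###.# -> .   bit 29 = 0  t=5,i=12
  ###.. -> .   bit 28 = 0  t=0,i=4
  ##.## -> #   bit 27 = 1  t=1,i=1
  ##.#. -> #   bit 26 = 1  t=0,i=10
  ##..# -> .   bit 25 = 0  t=3,i=6
  ##... -> .   bit 24 = 0  t=0,i=5
  #.### -> #   bit 23 = 1  t=3,i=3
  #.##. -> .   bit 22 = 0  t=1,i=2
  #.#.# -> .   bit 21 = 0  t=1,i=13
  #.#.. -> #   bit 20 = 1  t=0,i=11
  #..## -> #   bit 19 = 1  t=1,i=9
  #..#. -> .   bit 18 = 0  t=2,i=0
  #...# -> .   bit 17 = 0  t=0,i=6
  #.... -> #   bit 16 = 1  t=0,i=13
  .#### -> #   bit 15 = 1  t=0,i=2
  .###. -> #   bit 14 = 1  t=3,i=4
  .##.# -> .   bit 13 = 0  t=0,i=9
  .##.. -> .   bit 12 = 0  t=1,i=3
  .#.## -> #   bit 11 = 1  t=1,i=14
  .#.#. -> .   bit 10 = 0  t=2,i=13
  .#..# -> .   bit 9 = 0  t=1,i=8
  .#... -> .   bit 8 = 0  t=0,i=12
  ..### -> .   bit 7 = 0  t=0,i=1
  ..##. -> .   bit 6 = 0  t=0,i=8
  ..#.# -> #   bit 5 = 1  t=2,i=12
  ..#.. -> #   bit 4 = 1  t=1,i=7
  ...## -> #   bit 3 = 1  t=0,i=0
  ...#. -> #   bit 2 = 1  t=1,i=6
  ....# -> #   bit 1 = 1  t=0,i=15
  ..... -> .   bit 0 = 0  t=0,i=14
  bits 11001100100110011100100000111110 = 3432630334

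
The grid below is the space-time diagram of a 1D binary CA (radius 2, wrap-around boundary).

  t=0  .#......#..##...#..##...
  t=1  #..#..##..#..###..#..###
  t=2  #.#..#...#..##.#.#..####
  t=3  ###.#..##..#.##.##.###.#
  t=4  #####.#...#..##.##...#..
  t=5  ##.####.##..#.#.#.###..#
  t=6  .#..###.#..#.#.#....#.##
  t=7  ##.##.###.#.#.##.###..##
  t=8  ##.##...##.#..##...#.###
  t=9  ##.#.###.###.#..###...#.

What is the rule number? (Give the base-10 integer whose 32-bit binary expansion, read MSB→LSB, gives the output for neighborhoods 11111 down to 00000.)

  nb #####: next=.  (t=2,i=22, bit31=0)
  nb ####.: next=#  (t=1,i=23, bit30=1)
  nb ###.#: next=#  (t=2,i=0, bit29=1)
  nb ###..: next=#  (t=1,i=0, bit28=1)
  nb ##.##: next=.  (t=3,i=15, bit27=0)
  nb ##.#.: next=#  (t=2,i=1, bit26=1)
  nb ##..#: next=.  (t=1,i=1, bit25=0)
  nb ##...: next=#  (t=0,i=13, bit24=1)
  nb #.###: next=.  (t=3,i=19, bit23=0)
  nb #.##.: next=#  (t=3,i=13, bit22=1)
  nb #.#.#: next=.  (t=2,i=15, bit21=0)
  nb #.#..: next=#  (t=2,i=2, bit20=1)
  nb #..##: next=#  (t=0,i=10, bit19=1)
  nb #..#.: next=#  (t=1,i=2, bit18=1)
  nb #...#: next=#  (t=0,i=14, bit17=1)
  nb #....: next=#  (t=0,i=3, bit16=1)
  nb .####: next=#  (t=1,i=22, bit15=1)
  nb .###.: next=.  (t=1,i=14, bit14=0)
  nb .##.#: next=#  (t=2,i=13, bit13=1)
  nb .##..: next=.  (t=0,i=12, bit12=0)
  nb .#.##: next=.  (t=3,i=12, bit11=0)
  nb .#.#.: next=#  (t=2,i=16, bit10=1)
  nb .#..#: next=.  (t=0,i=9, bit9=0)
  nb .#...: next=.  (t=0,i=2, bit8=0)
  nb ..###: next=#  (t=1,i=13, bit7=1)
  nb ..##.: next=.  (t=0,i=11, bit6=0)
  nb ..#.#: next=.  (t=3,i=11, bit5=0)
  nb ..#..: next=.  (t=0,i=1, bit4=0)
  nb ...##: next=#  (t=8,i=7, bit3=1)
  nb ...#.: next=#  (t=0,i=0, bit2=1)
  nb ....#: next=#  (t=0,i=6, bit1=1)
  nb .....: next=.  (t=0,i=4, bit0=0)
  bits 01110101010111111010010010001110 = 1969202318

1969202318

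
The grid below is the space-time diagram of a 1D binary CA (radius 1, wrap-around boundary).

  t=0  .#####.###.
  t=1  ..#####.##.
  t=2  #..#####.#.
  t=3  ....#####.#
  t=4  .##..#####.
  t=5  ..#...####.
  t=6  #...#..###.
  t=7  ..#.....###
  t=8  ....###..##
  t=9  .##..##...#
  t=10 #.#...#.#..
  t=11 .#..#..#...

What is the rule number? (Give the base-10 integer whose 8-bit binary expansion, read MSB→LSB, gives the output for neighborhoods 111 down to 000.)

  nb ###: next=#  (t=0,i=2, bit7=1)
  nb ##.: next=#  (t=0,i=5, bit6=1)
  nb #.#: next=#  (t=0,i=6, bit5=1)
  nb #..: next=.  (t=0,i=10, bit4=0)
  nb .##: next=.  (t=0,i=1, bit3=0)
  nb .#.: next=.  (t=2,i=0, bit2=0)
  nb ..#: next=.  (t=0,i=0, bit1=0)
  nb ...: next=#  (t=1,i=0, bit0=1)
  bits 11100001 = 225

225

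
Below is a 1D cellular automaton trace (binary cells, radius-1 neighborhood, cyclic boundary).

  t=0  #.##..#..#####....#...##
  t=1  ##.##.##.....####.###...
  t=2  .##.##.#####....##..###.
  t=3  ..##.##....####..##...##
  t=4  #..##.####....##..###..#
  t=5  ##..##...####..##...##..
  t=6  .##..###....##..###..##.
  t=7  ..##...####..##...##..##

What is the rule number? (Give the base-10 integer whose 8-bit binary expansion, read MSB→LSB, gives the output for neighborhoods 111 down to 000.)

  ### -> .   bit 7 = 0  t=0,i=10
  ##. -> #   bit 6 = 1  t=0,i=0
  #.# -> #   bit 5 = 1  t=0,i=1
  #.. -> #   bit 4 = 1  t=0,i=4
  .## -> .   bit 3 = 0  t=0,i=2
  .#. -> #   bit 2 = 1  t=0,i=6
  ..# -> .   bit 1 = 0  t=0,i=5
  ... -> #   bit 0 = 1  t=0,i=15
  bits 01110101 = 117

117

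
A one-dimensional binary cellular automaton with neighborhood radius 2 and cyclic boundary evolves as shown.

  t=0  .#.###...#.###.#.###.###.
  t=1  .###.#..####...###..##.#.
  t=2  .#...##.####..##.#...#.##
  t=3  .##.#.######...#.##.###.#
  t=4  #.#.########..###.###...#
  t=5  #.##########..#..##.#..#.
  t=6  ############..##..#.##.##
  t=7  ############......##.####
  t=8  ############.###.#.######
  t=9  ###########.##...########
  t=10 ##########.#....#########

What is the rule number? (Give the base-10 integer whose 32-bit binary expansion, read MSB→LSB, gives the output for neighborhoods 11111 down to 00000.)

3635523517

  ##### -> #   bit 31 = 1  t=3,i=8
  ####. -> #   bit 30 = 1  t=1,i=10
  ###.# -> .   bit 29 = 0  t=0,i=13
  ###.. -> #   bit 28 = 1  t=0,i=5
  ##.## -> #   bit 27 = 1  t=0,i=20
  ##.#. -> .   bit 26 = 0  t=0,i=14
  ##..# -> .   bit 25 = 0  t=0,i=24
  ##... -> .   bit 24 = 0  t=0,i=6
  #.### -> #   bit 23 = 1  t=0,i=3
  #.##. -> .   bit 22 = 0  t=2,i=23
  #.#.# -> #   bit 21 = 1  t=0,i=15
  #.#.. -> #   bit 20 = 1  t=1,i=5
  #..## -> .   bit 19 = 0  t=1,i=0
  #..#. -> .   bit 18 = 0  t=0,i=0
  #...# -> .   bit 17 = 0  t=0,i=7
  #.... -> #   bit 16 = 1  t=7,i=13
  .#### -> #   bit 15 = 1  t=1,i=9
  .###. -> .   bit 14 = 0  t=0,i=4
  .##.# -> #   bit 13 = 1  t=1,i=21
  .##.. -> .   bit 12 = 0  t=6,i=15
  .#.## -> #   bit 11 = 1  t=0,i=2
  .#.#. -> #   bit 10 = 1  t=5,i=24
  .#..# -> #   bit 9 = 1  t=1,i=6
  .#... -> #   bit 8 = 1  t=2,i=2
  ..### -> #   bit 7 = 1  t=1,i=1
  ..##. -> .   bit 6 = 0  t=1,i=20
  ..#.# -> #   bit 5 = 1  t=0,i=1
  ..#.. -> #   bit 4 = 1  t=5,i=14
  ...## -> #   bit 3 = 1  t=1,i=14
  ...#. -> #   bit 2 = 1  t=0,i=8
  ....# -> .   bit 1 = 0  t=7,i=16
  ..... -> #   bit 0 = 1  t=7,i=14
  bits 11011000101100011010111110111101 = 3635523517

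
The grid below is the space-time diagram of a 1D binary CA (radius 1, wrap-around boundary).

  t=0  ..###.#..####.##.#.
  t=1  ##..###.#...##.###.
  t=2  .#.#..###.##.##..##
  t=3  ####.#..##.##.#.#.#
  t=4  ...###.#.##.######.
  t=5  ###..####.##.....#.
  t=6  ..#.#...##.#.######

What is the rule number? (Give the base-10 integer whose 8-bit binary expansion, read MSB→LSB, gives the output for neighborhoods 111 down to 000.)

103

  ### -> .   bit 7 = 0  t=0,i=3
  ##. -> #   bit 6 = 1  t=0,i=4
  #.# -> #   bit 5 = 1  t=0,i=5
  #.. -> .   bit 4 = 0  t=0,i=7
  .## -> .   bit 3 = 0  t=0,i=2
  .#. -> #   bit 2 = 1  t=0,i=6
  ..# -> #   bit 1 = 1  t=0,i=1
  ... -> #   bit 0 = 1  t=0,i=0
  bits 01100111 = 103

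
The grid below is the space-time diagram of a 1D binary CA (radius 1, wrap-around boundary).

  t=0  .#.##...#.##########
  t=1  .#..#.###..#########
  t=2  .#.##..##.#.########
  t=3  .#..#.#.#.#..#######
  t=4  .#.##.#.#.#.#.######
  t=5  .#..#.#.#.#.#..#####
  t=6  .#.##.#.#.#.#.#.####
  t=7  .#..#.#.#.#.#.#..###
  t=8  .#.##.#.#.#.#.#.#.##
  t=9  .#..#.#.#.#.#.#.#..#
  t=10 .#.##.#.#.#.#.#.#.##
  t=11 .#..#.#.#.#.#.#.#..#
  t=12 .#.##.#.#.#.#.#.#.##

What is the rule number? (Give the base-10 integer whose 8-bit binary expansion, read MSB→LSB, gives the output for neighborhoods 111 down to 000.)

199

  [7] ### => #  t=0,i=11
  [6] ##. => #  t=0,i=4
  [5] #.# => .  t=0,i=0
  [4] #.. => .  t=0,i=5
  [3] .## => .  t=0,i=3
  [2] .#. => #  t=0,i=1
  [1] ..# => #  t=0,i=7
  [0] ... => #  t=0,i=6
  bits 11000111 = 199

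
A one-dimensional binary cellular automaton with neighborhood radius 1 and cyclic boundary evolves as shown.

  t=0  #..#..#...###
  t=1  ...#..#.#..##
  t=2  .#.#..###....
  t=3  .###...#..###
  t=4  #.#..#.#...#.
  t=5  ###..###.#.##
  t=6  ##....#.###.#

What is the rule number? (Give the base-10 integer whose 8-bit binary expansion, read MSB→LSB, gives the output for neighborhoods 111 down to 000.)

165

  ###|#  b7=1 t=0,i=11
  ##.|.  b6=0 t=0,i=0
  #.#|#  b5=1 t=1,i=7
  #..|.  b4=0 t=0,i=1
  .##|.  b3=0 t=0,i=10
  .#.|#  b2=1 t=0,i=3
  ..#|.  b1=0 t=0,i=2
  ...|#  b0=1 t=0,i=8
  bits 10100101 = 165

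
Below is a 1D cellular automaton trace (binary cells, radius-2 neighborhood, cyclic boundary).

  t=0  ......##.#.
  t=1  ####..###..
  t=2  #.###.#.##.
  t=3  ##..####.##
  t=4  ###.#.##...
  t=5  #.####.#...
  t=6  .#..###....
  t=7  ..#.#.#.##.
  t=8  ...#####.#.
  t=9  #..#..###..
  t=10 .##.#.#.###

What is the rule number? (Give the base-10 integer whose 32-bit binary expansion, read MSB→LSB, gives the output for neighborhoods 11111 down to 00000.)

1982152385

  [31] ##### => .  t=8,i=5
  [30] ####. => #  t=1,i=2
  [29] ###.# => #  t=2,i=4
  [28] ###.. => #  t=1,i=3
  [27] ##.## => .  t=3,i=8
  [26] ##.#. => #  t=0,i=8
  [25] ##..# => #  t=1,i=4
  [24] ##... => .  t=4,i=8
  [23] #.### => .  t=2,i=2
  [22] #.##. => .  t=2,i=8
  [21] #.#.# => #  t=2,i=0
  [20] #.#.. => .  t=0,i=9
  [19] #..## => .  t=1,i=5
  [18] #..#. => #  t=9,i=2
  [17] #...# => .  t=4,i=9
  [16] #.... => #  t=0,i=0
  [15] .#### => .  t=1,i=1
  [14] .###. => .  t=1,i=7
  [13] .##.# => #  t=0,i=7
  [12] .##.. => #  t=4,i=7
  [11] .#.## => #  t=2,i=1
  [10] .#.#. => #  t=7,i=3
  [9] .#..# => #  t=6,i=2
  [8] .#... => .  t=0,i=10
  [7] ..### => #  t=1,i=0
  [6] ..##. => #  t=0,i=6
  [5] ..#.# => .  t=5,i=0
  [4] ..#.. => .  t=6,i=1
  [3] ...## => .  t=0,i=5
  [2] ...#. => .  t=5,i=10
  [1] ....# => .  t=0,i=4
  [0] ..... => #  t=0,i=1
  bits 01110110001001010011111011000001 = 1982152385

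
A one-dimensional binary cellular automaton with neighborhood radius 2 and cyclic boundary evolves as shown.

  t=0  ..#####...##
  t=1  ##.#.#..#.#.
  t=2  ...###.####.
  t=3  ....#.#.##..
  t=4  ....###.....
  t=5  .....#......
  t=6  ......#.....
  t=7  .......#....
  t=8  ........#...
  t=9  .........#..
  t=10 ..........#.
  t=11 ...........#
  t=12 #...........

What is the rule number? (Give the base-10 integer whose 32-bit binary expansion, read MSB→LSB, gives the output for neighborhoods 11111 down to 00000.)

  [31] ##### => .  t=0,i=4
  [30] ####. => #  t=0,i=5
  [29] ###.# => .  t=2,i=5
  [28] ###.. => .  t=0,i=6
  [27] ##.## => #  t=2,i=6
  [26] ##.#. => .  t=1,i=2
  [25] ##..# => #  t=0,i=0
  [24] ##... => .  t=0,i=7
  [23] #.### => .  t=2,i=7
  [22] #.##. => .  t=1,i=0
  [21] #.#.# => #  t=1,i=3
  [20] #.#.. => #  t=1,i=5
  [19] #..## => #  t=0,i=1
  [18] #..#. => #  t=1,i=7
  [17] #...# => #  t=0,i=8
  [16] #.... => .  t=2,i=0
  [15] .#### => #  t=0,i=3
  [14] .###. => #  t=2,i=4
  [13] .##.# => .  t=1,i=1
  [12] .##.. => .  t=0,i=11
  [11] .#.## => .  t=1,i=11
  [10] .#.#. => #  t=1,i=4
  [9] .#..# => .  t=1,i=6
  [8] .#... => #  t=5,i=6
  [7] ..### => .  t=0,i=2
  [6] ..##. => #  t=0,i=10
  [5] ..#.# => #  t=1,i=8
  [4] ..#.. => .  t=5,i=5
  [3] ...## => .  t=0,i=9
  [2] ...#. => .  t=3,i=3
  [1] ....# => .  t=2,i=1
  [0] ..... => .  t=3,i=0
  bits 01001010001111101100010101100000 = 1245627744

1245627744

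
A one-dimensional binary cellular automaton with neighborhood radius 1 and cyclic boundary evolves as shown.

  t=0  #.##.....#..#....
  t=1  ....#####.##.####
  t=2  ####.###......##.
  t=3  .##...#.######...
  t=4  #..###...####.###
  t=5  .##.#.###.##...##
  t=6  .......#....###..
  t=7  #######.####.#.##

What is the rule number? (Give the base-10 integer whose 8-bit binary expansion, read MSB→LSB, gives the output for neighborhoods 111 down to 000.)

147

  [7] ### => #  t=1,i=5
  [6] ##. => .  t=0,i=3
  [5] #.# => .  t=0,i=1
  [4] #.. => #  t=0,i=4
  [3] .## => .  t=0,i=2
  [2] .#. => .  t=0,i=0
  [1] ..# => #  t=0,i=8
  [0] ... => #  t=0,i=5
  bits 10010011 = 147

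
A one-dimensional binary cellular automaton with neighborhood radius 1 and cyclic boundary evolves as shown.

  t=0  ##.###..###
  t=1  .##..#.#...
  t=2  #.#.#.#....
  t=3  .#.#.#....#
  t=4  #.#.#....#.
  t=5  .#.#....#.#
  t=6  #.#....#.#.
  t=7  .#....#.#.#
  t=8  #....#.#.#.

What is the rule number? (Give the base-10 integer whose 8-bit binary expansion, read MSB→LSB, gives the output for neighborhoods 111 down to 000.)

98

  ###|.  b7=0 t=0,i=0
  ##.|#  b6=1 t=0,i=1
  #.#|#  b5=1 t=0,i=2
  #..|.  b4=0 t=0,i=6
  .##|.  b3=0 t=0,i=3
  .#.|.  b2=0 t=1,i=5
  ..#|#  b1=1 t=0,i=7
  ...|.  b0=0 t=1,i=9
  bits 01100010 = 98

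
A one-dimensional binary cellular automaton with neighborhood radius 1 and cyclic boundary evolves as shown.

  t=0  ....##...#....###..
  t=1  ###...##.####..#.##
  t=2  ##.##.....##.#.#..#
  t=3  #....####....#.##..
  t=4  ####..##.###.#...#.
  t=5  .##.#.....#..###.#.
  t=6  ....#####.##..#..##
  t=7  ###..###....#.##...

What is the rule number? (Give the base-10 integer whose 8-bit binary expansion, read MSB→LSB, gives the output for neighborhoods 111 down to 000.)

  nb ###: next=#  (t=0,i=15, bit7=1)
  nb ##.: next=.  (t=0,i=5, bit6=0)
  nb #.#: next=.  (t=1,i=8, bit5=0)
  nb #..: next=#  (t=0,i=6, bit4=1)
  nb .##: next=.  (t=0,i=4, bit3=0)
  nb .#.: next=#  (t=0,i=9, bit2=1)
  nb ..#: next=.  (t=0,i=3, bit1=0)
  nb ...: next=#  (t=0,i=0, bit0=1)
  bits 10010101 = 149

149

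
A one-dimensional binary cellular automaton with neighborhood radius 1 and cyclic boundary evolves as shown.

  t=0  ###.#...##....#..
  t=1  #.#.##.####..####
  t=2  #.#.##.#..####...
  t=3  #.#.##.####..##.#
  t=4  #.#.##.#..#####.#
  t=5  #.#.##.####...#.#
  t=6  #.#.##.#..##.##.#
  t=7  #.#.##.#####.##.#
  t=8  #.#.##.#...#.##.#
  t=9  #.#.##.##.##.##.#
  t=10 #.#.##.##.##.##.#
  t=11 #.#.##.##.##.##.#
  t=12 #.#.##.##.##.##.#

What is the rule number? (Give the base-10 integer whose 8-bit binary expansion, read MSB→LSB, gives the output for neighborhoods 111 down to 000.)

94

  [7] ### => .  t=0,i=1
  [6] ##. => #  t=0,i=2
  [5] #.# => .  t=0,i=3
  [4] #.. => #  t=0,i=5
  [3] .## => #  t=0,i=0
  [2] .#. => #  t=0,i=4
  [1] ..# => #  t=0,i=7
  [0] ... => .  t=0,i=6
  bits 01011110 = 94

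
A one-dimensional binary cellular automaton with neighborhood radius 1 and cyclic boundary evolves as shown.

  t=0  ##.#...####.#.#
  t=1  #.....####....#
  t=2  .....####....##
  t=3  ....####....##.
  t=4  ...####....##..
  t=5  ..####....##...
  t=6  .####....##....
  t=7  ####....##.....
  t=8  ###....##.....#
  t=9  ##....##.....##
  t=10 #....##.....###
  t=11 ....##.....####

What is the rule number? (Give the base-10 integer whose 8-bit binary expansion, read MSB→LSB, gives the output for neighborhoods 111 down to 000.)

138

  ###|#  b7=1 t=0,i=0
  ##.|.  b6=0 t=0,i=1
  #.#|.  b5=0 t=0,i=2
  #..|.  b4=0 t=0,i=4
  .##|#  b3=1 t=0,i=7
  .#.|.  b2=0 t=0,i=3
  ..#|#  b1=1 t=0,i=6
  ...|.  b0=0 t=0,i=5
  bits 10001010 = 138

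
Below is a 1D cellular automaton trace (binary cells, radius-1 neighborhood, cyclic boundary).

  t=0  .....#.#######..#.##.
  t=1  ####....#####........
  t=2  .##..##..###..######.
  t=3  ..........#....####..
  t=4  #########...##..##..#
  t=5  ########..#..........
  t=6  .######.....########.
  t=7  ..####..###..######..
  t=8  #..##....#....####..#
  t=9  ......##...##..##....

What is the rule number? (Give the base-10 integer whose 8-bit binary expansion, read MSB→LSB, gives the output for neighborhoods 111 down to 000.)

  ### -> #   bit 7 = 1  t=0,i=8
  ##. -> .   bit 6 = 0  t=0,i=13
  #.# -> .   bit 5 = 0  t=0,i=6
  #.. -> .   bit 4 = 0  t=0,i=14
  .## -> .   bit 3 = 0  t=0,i=7
  .#. -> .   bit 2 = 0  t=0,i=5
  ..# -> .   bit 1 = 0  t=0,i=4
  ... -> #   bit 0 = 1  t=0,i=0
  bits 10000001 = 129

129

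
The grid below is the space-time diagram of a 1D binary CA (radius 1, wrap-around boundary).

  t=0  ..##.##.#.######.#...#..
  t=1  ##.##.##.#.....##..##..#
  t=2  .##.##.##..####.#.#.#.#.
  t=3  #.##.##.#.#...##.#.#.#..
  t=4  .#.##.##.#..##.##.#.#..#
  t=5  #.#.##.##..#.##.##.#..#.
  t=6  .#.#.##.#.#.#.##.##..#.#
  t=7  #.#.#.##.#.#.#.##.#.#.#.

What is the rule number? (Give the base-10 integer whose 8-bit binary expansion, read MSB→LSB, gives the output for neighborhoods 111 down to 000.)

99

  [7] ### => .  t=0,i=11
  [6] ##. => #  t=0,i=3
  [5] #.# => #  t=0,i=4
  [4] #.. => .  t=0,i=18
  [3] .## => .  t=0,i=2
  [2] .#. => .  t=0,i=8
  [1] ..# => #  t=0,i=1
  [0] ... => #  t=0,i=0
  bits 01100011 = 99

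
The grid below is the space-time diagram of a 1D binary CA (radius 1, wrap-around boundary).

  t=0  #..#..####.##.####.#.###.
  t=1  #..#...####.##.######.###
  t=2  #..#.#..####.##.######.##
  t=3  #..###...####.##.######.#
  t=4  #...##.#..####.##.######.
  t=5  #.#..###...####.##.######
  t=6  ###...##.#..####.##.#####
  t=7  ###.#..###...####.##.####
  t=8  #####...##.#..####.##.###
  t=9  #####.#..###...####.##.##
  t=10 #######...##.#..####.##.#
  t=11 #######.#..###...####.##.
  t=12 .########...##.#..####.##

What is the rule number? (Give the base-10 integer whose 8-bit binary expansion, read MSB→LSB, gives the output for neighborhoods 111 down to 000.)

229

  [7] ### => #  t=0,i=7
  [6] ##. => #  t=0,i=9
  [5] #.# => #  t=0,i=10
  [4] #.. => .  t=0,i=1
  [3] .## => .  t=0,i=6
  [2] .#. => #  t=0,i=0
  [1] ..# => .  t=0,i=2
  [0] ... => #  t=1,i=5
  bits 11100101 = 229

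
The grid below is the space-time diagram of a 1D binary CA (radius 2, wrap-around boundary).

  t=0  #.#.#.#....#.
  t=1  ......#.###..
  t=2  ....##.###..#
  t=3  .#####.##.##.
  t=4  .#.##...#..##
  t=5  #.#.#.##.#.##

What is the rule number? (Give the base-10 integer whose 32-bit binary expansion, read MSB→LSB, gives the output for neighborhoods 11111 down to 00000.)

  nb #####: next=#  (t=3,i=3, bit31=1)
  nb ####.: next=#  (t=3,i=4, bit30=1)
  nb ###.#: next=.  (t=3,i=5, bit29=0)
  nb ###..: next=.  (t=1,i=10, bit28=0)
  nb ##.##: next=.  (t=2,i=6, bit27=0)
  nb ##.#.: next=#  (t=4,i=0, bit26=1)
  nb ##..#: next=#  (t=2,i=10, bit25=1)
  nb ##...: next=.  (t=1,i=11, bit24=0)
  nb #.###: next=#  (t=1,i=8, bit23=1)
  nb #.##.: next=.  (t=3,i=7, bit22=0)
  nb #.#.#: next=.  (t=0,i=0, bit21=0)
  nb #.#..: next=#  (t=0,i=6, bit20=1)
  nb #..##: next=.  (t=3,i=0, bit19=0)
  nb #..#.: next=#  (t=2,i=11, bit18=1)
  nb #...#: next=#  (t=4,i=6, bit17=1)
  nb #....: next=#  (t=0,i=8, bit16=1)
  nb .####: next=.  (t=3,i=2, bit15=0)
  nb .###.: next=#  (t=1,i=9, bit14=1)
  nb .##.#: next=#  (t=2,i=5, bit13=1)
  nb .##..: next=#  (t=3,i=11, bit12=1)
  nb .#.##: next=#  (t=1,i=7, bit11=1)
  nb .#.#.: next=.  (t=0,i=1, bit10=0)
  nb .#..#: next=#  (t=4,i=9, bit9=1)
  nb .#...: next=.  (t=0,i=7, bit8=0)
  nb ..###: next=#  (t=3,i=1, bit7=1)
  nb ..##.: next=#  (t=2,i=4, bit6=1)
  nb ..#.#: next=.  (t=0,i=11, bit5=0)
  nb ..#..: next=.  (t=2,i=12, bit4=0)
  nb ...##: next=#  (t=2,i=3, bit3=1)
  nb ...#.: next=#  (t=0,i=10, bit2=1)
  nb ....#: next=#  (t=0,i=9, bit1=1)
  nb .....: next=.  (t=1,i=0, bit0=0)
  bits 11000110100101110111101011001110 = 3331816142

3331816142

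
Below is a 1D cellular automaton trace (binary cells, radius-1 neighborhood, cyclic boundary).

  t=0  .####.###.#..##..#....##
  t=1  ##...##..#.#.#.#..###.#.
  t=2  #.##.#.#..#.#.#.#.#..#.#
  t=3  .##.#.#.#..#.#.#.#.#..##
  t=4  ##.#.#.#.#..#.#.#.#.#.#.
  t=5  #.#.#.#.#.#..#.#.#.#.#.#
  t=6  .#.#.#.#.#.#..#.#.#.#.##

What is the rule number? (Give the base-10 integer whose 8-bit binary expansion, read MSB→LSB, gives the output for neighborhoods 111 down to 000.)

  ### -> .   bit 7 = 0  t=0,i=2
  ##. -> .   bit 6 = 0  t=0,i=4
  #.# -> #   bit 5 = 1  t=0,i=0
  #.. -> #   bit 4 = 1  t=0,i=11
  .## -> #   bit 3 = 1  t=0,i=1
  .#. -> .   bit 2 = 0  t=0,i=10
  ..# -> .   bit 1 = 0  t=0,i=12
  ... -> #   bit 0 = 1  t=0,i=19
  bits 00111001 = 57

57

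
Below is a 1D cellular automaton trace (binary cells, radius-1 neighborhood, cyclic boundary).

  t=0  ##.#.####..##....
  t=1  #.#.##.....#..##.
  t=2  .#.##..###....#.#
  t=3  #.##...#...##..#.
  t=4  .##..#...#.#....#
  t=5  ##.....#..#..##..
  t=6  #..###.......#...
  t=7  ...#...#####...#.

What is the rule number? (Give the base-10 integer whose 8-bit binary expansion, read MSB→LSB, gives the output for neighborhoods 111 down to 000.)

  nb ###: next=.  (t=0,i=6, bit7=0)
  nb ##.: next=.  (t=0,i=1, bit6=0)
  nb #.#: next=#  (t=0,i=2, bit5=1)
  nb #..: next=.  (t=0,i=9, bit4=0)
  nb .##: next=#  (t=0,i=0, bit3=1)
  nb .#.: next=.  (t=0,i=3, bit2=0)
  nb ..#: next=.  (t=0,i=10, bit1=0)
  nb ...: next=#  (t=0,i=14, bit0=1)
  bits 00101001 = 41

41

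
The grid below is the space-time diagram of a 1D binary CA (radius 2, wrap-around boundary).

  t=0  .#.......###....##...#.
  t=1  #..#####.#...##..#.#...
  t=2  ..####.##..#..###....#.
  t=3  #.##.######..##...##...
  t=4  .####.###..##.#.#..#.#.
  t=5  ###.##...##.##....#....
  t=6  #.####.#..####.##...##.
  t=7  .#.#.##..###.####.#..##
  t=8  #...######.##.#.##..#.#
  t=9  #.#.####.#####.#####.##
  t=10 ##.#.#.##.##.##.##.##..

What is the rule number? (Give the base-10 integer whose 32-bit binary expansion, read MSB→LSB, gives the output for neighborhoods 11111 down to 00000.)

2924460163

  ##### -> #   bit 31 = 1  t=1,i=5
  ####. -> .   bit 30 = 0  t=1,i=6
  ###.# -> #   bit 29 = 1  t=1,i=7
  ###.. -> .   bit 28 = 0  t=0,i=11
  ##.## -> #   bit 27 = 1  t=2,i=6
  ##.#. -> #   bit 26 = 1  t=1,i=8
  ##..# -> #   bit 25 = 1  t=1,i=15
  ##... -> .   bit 24 = 0  t=0,i=12
  #.### -> .   bit 23 = 0  t=3,i=5
  #.##. -> #   bit 22 = 1  t=2,i=7
  #.#.# -> .   bit 21 = 0  t=4,i=14
  #.#.. -> .   bit 20 = 0  t=1,i=9
  #..## -> #   bit 19 = 1  t=1,i=2
  #..#. -> #   bit 18 = 1  t=0,i=0
  #...# -> #   bit 17 = 1  t=0,i=19
  #.... -> #   bit 16 = 1  t=0,i=3
  .#### -> #   bit 15 = 1  t=1,i=4
  .###. -> .   bit 14 = 0  t=0,i=10
  .##.# -> #   bit 13 = 1  t=3,i=3
  .##.. -> #   bit 12 = 1  t=0,i=17
  .#.## -> #   bit 11 = 1  t=3,i=1
  .#.#. -> .   bit 10 = 0  t=1,i=18
  .#..# -> .   bit 9 = 0  t=0,i=22
  .#... -> .   bit 8 = 0  t=0,i=2
  ..### -> #   bit 7 = 1  t=0,i=9
  ..##. -> .   bit 6 = 0  t=0,i=16
  ..#.# -> .   bit 5 = 0  t=1,i=17
  ..#.. -> .   bit 4 = 0  t=0,i=1
  ...## -> .   bit 3 = 0  t=0,i=8
  ...#. -> .   bit 2 = 0  t=0,i=20
  ....# -> #   bit 1 = 1  t=0,i=7
  ..... -> #   bit 0 = 1  t=0,i=4
  bits 10101110010011111011100010000011 = 2924460163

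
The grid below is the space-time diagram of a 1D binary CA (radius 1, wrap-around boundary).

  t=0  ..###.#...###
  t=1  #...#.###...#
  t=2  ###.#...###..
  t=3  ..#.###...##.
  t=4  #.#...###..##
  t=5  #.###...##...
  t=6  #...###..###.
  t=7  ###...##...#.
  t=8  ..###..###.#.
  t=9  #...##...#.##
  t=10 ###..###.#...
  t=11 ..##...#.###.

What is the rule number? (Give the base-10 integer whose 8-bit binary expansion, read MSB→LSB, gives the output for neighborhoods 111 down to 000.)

  [7] ### => .  t=0,i=3
  [6] ##. => #  t=0,i=4
  [5] #.# => .  t=0,i=5
  [4] #.. => #  t=0,i=0
  [3] .## => .  t=0,i=2
  [2] .#. => #  t=0,i=6
  [1] ..# => .  t=0,i=1
  [0] ... => #  t=0,i=8
  bits 01010101 = 85

85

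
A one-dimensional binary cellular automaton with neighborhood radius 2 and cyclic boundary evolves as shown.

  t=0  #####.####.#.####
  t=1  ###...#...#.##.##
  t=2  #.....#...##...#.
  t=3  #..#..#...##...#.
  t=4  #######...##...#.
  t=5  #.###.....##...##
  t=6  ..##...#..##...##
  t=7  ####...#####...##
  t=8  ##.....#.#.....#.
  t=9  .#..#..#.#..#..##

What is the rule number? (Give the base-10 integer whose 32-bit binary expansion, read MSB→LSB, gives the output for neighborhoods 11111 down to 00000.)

  [31] ##### => #  t=0,i=0
  [30] ####. => .  t=0,i=3
  [29] ###.# => .  t=0,i=4
  [28] ###.. => .  t=1,i=2
  [27] ##.## => .  t=0,i=5
  [26] ##.#. => #  t=0,i=10
  [25] ##..# => #  t=6,i=0
  [24] ##... => .  t=1,i=3
  [23] #.### => #  t=0,i=6
  [22] #.##. => .  t=1,i=12
  [21] #.#.# => .  t=0,i=11
  [20] #.#.. => #  t=2,i=0
  [19] #..## => #  t=6,i=1
  [18] #..#. => #  t=3,i=2
  [17] #...# => .  t=1,i=4
  [16] #.... => .  t=2,i=2
  [15] .#### => .  t=0,i=7
  [14] .###. => #  t=5,i=3
  [13] .##.# => .  t=1,i=13
  [12] .##.. => #  t=2,i=11
  [11] .#.## => #  t=0,i=12
  [10] .#.#. => .  t=2,i=16
  [9] .#..# => #  t=3,i=1
  [8] .#... => .  t=1,i=7
  [7] ..### => #  t=5,i=15
  [6] ..##. => #  t=2,i=10
  [5] ..#.# => #  t=1,i=10
  [4] ..#.. => #  t=1,i=6
  [3] ...## => .  t=2,i=9
  [2] ...#. => .  t=1,i=5
  [1] ....# => .  t=2,i=4
  [0] ..... => #  t=2,i=3
  bits 10000110100111000101101011110001 = 2258393841

2258393841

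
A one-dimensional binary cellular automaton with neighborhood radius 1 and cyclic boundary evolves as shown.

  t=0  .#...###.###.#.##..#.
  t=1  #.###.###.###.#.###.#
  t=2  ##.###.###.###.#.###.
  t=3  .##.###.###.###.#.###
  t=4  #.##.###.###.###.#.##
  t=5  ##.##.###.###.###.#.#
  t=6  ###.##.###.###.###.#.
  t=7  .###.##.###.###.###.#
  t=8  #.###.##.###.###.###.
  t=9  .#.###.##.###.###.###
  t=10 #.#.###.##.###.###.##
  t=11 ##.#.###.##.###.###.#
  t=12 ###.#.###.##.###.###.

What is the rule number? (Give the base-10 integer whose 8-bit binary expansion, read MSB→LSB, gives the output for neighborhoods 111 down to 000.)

243

  ###|#  b7=1 t=0,i=6
  ##.|#  b6=1 t=0,i=7
  #.#|#  b5=1 t=0,i=8
  #..|#  b4=1 t=0,i=2
  .##|.  b3=0 t=0,i=5
  .#.|.  b2=0 t=0,i=1
  ..#|#  b1=1 t=0,i=0
  ...|#  b0=1 t=0,i=3
  bits 11110011 = 243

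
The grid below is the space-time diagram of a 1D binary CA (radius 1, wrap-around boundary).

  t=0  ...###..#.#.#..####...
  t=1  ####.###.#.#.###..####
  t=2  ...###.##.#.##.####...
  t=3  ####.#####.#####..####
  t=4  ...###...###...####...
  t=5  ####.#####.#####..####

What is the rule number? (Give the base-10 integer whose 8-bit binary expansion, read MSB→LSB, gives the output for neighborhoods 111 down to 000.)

123

  [7] ### => .  t=0,i=4
  [6] ##. => #  t=0,i=5
  [5] #.# => #  t=0,i=9
  [4] #.. => #  t=0,i=6
  [3] .## => #  t=0,i=3
  [2] .#. => .  t=0,i=8
  [1] ..# => #  t=0,i=2
  [0] ... => #  t=0,i=0
  bits 01111011 = 123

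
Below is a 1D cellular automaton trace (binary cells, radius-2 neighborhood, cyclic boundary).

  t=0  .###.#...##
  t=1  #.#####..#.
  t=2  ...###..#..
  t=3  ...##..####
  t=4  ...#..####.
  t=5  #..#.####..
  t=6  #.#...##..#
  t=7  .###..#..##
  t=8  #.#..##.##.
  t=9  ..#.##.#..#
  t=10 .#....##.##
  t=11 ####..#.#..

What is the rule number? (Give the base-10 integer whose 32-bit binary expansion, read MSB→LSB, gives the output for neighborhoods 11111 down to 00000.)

3961373136

  ##### -> #   bit 31 = 1  t=1,i=4
  ####. -> #   bit 30 = 1  t=1,i=5
  ###.# -> #   bit 29 = 1  t=0,i=3
  ###.. -> .   bit 28 = 0  t=1,i=6
  ##.## -> #   bit 27 = 1  t=0,i=0
  ##.#. -> #   bit 26 = 1  t=0,i=4
  ##..# -> .   bit 25 = 0  t=1,i=7
  ##... -> .   bit 24 = 0  t=3,i=0
  #.### -> .   bit 23 = 0  t=0,i=1
  #.##. -> .   bit 22 = 0  t=8,i=8
  #.#.# -> .   bit 21 = 0  t=1,i=0
  #.#.. -> #   bit 20 = 1  t=0,i=5
  #..## -> #   bit 19 = 1  t=3,i=6
  #..#. -> #   bit 18 = 1  t=1,i=8
  #...# -> .   bit 17 = 0  t=0,i=7
  #.... -> #   bit 16 = 1  t=2,i=10
  .#### -> #   bit 15 = 1  t=1,i=3
  .###. -> #   bit 14 = 1  t=0,i=2
  .##.# -> .   bit 13 = 0  t=0,i=10
  .##.. -> .   bit 12 = 0  t=3,i=4
  .#.## -> .   bit 11 = 0  t=1,i=1
  .#.#. -> .   bit 10 = 0  t=1,i=10
  .#..# -> .   bit 9 = 0  t=4,i=4
  .#... -> #   bit 8 = 1  t=0,i=6
  ..### -> #   bit 7 = 1  t=2,i=3
  ..##. -> #   bit 6 = 1  t=0,i=9
  ..#.# -> .   bit 5 = 0  t=1,i=9
  ..#.. -> #   bit 4 = 1  t=2,i=8
  ...## -> .   bit 3 = 0  t=0,i=8
  ...#. -> .   bit 2 = 0  t=4,i=2
  ....# -> .   bit 1 = 0  t=2,i=1
  ..... -> .   bit 0 = 0  t=2,i=0
  bits 11101100000111011100000111010000 = 3961373136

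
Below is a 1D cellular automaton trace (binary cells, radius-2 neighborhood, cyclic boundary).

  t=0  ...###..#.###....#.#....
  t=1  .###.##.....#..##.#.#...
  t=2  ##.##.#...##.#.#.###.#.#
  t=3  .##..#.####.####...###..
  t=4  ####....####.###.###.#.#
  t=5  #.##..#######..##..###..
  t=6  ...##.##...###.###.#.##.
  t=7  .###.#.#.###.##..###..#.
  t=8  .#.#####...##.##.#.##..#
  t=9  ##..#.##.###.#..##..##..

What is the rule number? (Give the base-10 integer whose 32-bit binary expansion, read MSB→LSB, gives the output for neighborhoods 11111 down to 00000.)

2116196302

  nb #####: next=.  (t=4,i=1, bit31=0)
  nb ####.: next=#  (t=3,i=9, bit30=1)
  nb ###.#: next=#  (t=1,i=3, bit29=1)
  nb ###..: next=#  (t=0,i=5, bit28=1)
  nb ##.##: next=#  (t=1,i=4, bit27=1)
  nb ##.#.: next=#  (t=1,i=17, bit26=1)
  nb ##..#: next=#  (t=0,i=6, bit25=1)
  nb ##...: next=.  (t=0,i=13, bit24=0)
  nb #.###: next=.  (t=0,i=10, bit23=0)
  nb #.##.: next=.  (t=1,i=5, bit22=0)
  nb #.#.#: next=#  (t=1,i=18, bit21=1)
  nb #.#..: next=.  (t=0,i=19, bit20=0)
  nb #..##: next=.  (t=1,i=14, bit19=0)
  nb #..#.: next=.  (t=0,i=7, bit18=0)
  nb #...#: next=#  (t=2,i=8, bit17=1)
  nb #....: next=.  (t=0,i=14, bit16=0)
  nb .####: next=#  (t=3,i=8, bit15=1)
  nb .###.: next=.  (t=0,i=4, bit14=0)
  nb .##.#: next=.  (t=1,i=16, bit13=0)
  nb .##..: next=#  (t=1,i=6, bit12=1)
  nb .#.##: next=.  (t=0,i=9, bit11=0)
  nb .#.#.: next=#  (t=0,i=18, bit10=1)
  nb .#..#: next=#  (t=1,i=13, bit9=1)
  nb .#...: next=#  (t=0,i=20, bit8=1)
  nb ..###: next=#  (t=0,i=3, bit7=1)
  nb ..##.: next=#  (t=1,i=15, bit6=1)
  nb ..#.#: next=.  (t=0,i=8, bit5=0)
  nb ..#..: next=.  (t=1,i=12, bit4=0)
  nb ...##: next=#  (t=0,i=2, bit3=1)
  nb ...#.: next=#  (t=0,i=16, bit2=1)
  nb ....#: next=#  (t=0,i=1, bit1=1)
  nb .....: next=.  (t=0,i=0, bit0=0)
  bits 01111110001000101001011111001110 = 2116196302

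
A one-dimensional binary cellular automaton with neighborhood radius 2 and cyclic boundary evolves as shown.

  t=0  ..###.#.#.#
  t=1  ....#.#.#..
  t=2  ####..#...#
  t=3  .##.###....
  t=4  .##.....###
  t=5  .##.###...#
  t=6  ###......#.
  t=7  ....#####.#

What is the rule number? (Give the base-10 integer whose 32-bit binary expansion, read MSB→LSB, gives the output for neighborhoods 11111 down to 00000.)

3798284375

  #####|#  b31=1 t=2,i=1
  ####.|#  b30=1 t=2,i=2
  ###.#|#  b29=1 t=0,i=4
  ###..|.  b28=0 t=2,i=3
  ##.##|.  b27=0 t=3,i=3
  ##.#.|.  b26=0 t=0,i=5
  ##..#|#  b25=1 t=2,i=4
  ##...|.  b24=0 t=3,i=7
  #.###|.  b23=0 t=3,i=4
  #.##.|#  b22=1 t=4,i=1
  #.#.#|#  b21=1 t=0,i=6
  #.#..|.  b20=0 t=0,i=10
  #..##|.  b19=0 t=0,i=1
  #..#.|#  b18=1 t=2,i=5
  #...#|.  b17=0 t=2,i=8
  #....|#  b16=1 t=1,i=10
  .####|.  b15=0 t=2,i=0
  .###.|.  b14=0 t=0,i=3
  .##.#|#  b13=1 t=3,i=2
  .##..|#  b12=1 t=4,i=2
  .#.##|#  b11=1 t=5,i=0
  .#.#.|.  b10=0 t=0,i=7
  .#..#|.  b9=0 t=0,i=0
  .#...|.  b8=0 t=1,i=9
  ..###|.  b7=0 t=0,i=2
  ..##.|#  b6=1 t=3,i=1
  ..#.#|.  b5=0 t=1,i=4
  ..#..|#  b4=1 t=2,i=6
  ...##|.  b3=0 t=2,i=9
  ...#.|#  b2=1 t=1,i=3
  ....#|#  b1=1 t=1,i=2
  .....|#  b0=1 t=1,i=0
  bits 11100010011001010011100001010111 = 3798284375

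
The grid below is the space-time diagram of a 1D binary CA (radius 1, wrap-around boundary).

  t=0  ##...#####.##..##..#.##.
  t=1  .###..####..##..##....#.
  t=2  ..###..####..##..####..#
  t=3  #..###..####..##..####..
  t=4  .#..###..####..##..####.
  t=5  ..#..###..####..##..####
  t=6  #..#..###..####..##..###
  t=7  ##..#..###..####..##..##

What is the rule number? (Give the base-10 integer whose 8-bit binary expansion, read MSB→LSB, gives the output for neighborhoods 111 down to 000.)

  ###|#  b7=1 t=0,i=6
  ##.|#  b6=1 t=0,i=1
  #.#|.  b5=0 t=0,i=10
  #..|#  b4=1 t=0,i=2
  .##|.  b3=0 t=0,i=0
  .#.|.  b2=0 t=0,i=19
  ..#|.  b1=0 t=0,i=4
  ...|#  b0=1 t=0,i=3
  bits 11010001 = 209

209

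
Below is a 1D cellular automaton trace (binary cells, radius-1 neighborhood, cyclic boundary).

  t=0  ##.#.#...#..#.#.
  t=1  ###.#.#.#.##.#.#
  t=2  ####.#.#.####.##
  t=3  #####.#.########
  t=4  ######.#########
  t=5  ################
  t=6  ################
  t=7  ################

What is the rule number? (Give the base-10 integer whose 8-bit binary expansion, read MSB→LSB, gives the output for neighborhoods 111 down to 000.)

250

  [7] ### => #  t=1,i=0
  [6] ##. => #  t=0,i=1
  [5] #.# => #  t=0,i=2
  [4] #.. => #  t=0,i=6
  [3] .## => #  t=0,i=0
  [2] .#. => .  t=0,i=3
  [1] ..# => #  t=0,i=8
  [0] ... => .  t=0,i=7
  bits 11111010 = 250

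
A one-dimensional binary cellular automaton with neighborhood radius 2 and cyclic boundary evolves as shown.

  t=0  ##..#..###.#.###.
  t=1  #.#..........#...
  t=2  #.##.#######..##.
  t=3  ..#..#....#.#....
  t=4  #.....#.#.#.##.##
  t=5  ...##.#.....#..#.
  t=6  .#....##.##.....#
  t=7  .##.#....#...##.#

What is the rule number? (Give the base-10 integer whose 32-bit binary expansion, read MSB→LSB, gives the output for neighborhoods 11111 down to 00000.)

  ##### -> .   bit 31 = 0  t=2,i=7
  ####. -> #   bit 30 = 1  t=2,i=10
  ###.# -> .   bit 29 = 0  t=0,i=9
  ###.. -> .   bit 28 = 0  t=2,i=11
  ##.## -> .   bit 27 = 0  t=0,i=16
  ##.#. -> .   bit 26 = 0  t=0,i=10
  ##..# -> #   bit 25 = 1  t=0,i=2
  ##... -> .   bit 24 = 0  t=4,i=1
  #.### -> #   bit 23 = 1  t=0,i=13
  #.##. -> #   bit 22 = 1  t=0,i=0
  #.#.# -> .   bit 21 = 0  t=0,i=11
  #.#.. -> #   bit 20 = 1  t=1,i=2
  #..## -> .   bit 19 = 0  t=0,i=6
  #..#. -> .   bit 18 = 0  t=0,i=3
  #...# -> #   bit 17 = 1  t=1,i=15
  #.... -> .   bit 16 = 0  t=1,i=4
  .#### -> .   bit 15 = 0  t=2,i=6
  .###. -> .   bit 14 = 0  t=0,i=8
  .##.# -> .   bit 13 = 0  t=2,i=3
  .##.. -> .   bit 12 = 0  t=0,i=1
  .#.## -> .   bit 11 = 0  t=0,i=12
  .#.#. -> .   bit 10 = 0  t=1,i=1
  .#..# -> .   bit 9 = 0  t=0,i=5
  .#... -> #   bit 8 = 1  t=1,i=3
  ..### -> .   bit 7 = 0  t=0,i=7
  ..##. -> .   bit 6 = 0  t=2,i=14
  ..#.# -> #   bit 5 = 1  t=1,i=0
  ..#.. -> .   bit 4 = 0  t=0,i=4
  ...## -> .   bit 3 = 0  t=5,i=2
  ...#. -> .   bit 2 = 0  t=1,i=12
  ....# -> #   bit 1 = 1  t=1,i=11
  ..... -> #   bit 0 = 1  t=1,i=5
  bits 01000010110100100000000100100011 = 1121059107

1121059107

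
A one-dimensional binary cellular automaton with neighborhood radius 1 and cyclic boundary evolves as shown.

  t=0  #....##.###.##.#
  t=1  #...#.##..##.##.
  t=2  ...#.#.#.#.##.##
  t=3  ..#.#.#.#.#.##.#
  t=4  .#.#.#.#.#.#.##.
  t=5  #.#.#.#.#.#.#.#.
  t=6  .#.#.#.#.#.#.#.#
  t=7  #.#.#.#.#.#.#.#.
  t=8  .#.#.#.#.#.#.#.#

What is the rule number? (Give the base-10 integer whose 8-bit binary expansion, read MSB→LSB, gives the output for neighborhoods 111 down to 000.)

98

  ### -> .   bit 7 = 0  t=0,i=9
  ##. -> #   bit 6 = 1  t=0,i=0
  #.# -> #   bit 5 = 1  t=0,i=7
  #.. -> .   bit 4 = 0  t=0,i=1
  .## -> .   bit 3 = 0  t=0,i=5
  .#. -> .   bit 2 = 0  t=1,i=0
  ..# -> #   bit 1 = 1  t=0,i=4
  ... -> .   bit 0 = 0  t=0,i=2
  bits 01100010 = 98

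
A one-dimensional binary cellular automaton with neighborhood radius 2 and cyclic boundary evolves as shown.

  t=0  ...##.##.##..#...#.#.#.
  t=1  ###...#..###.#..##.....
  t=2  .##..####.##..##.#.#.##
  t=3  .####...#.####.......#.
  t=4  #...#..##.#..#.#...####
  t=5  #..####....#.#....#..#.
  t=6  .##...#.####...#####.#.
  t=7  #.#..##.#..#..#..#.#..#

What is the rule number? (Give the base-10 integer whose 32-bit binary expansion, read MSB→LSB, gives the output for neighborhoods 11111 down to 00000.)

2999538238

  nb #####: next=#  (t=4,i=21, bit31=1)
  nb ####.: next=.  (t=2,i=7, bit30=0)
  nb ###.#: next=#  (t=1,i=11, bit29=1)
  nb ###..: next=#  (t=1,i=2, bit28=1)
  nb ##.##: next=.  (t=0,i=5, bit27=0)
  nb ##.#.: next=.  (t=1,i=12, bit26=0)
  nb ##..#: next=#  (t=0,i=11, bit25=1)
  nb ##...: next=.  (t=1,i=3, bit24=0)
  nb #.###: next=#  (t=3,i=10, bit23=1)
  nb #.##.: next=#  (t=0,i=6, bit22=1)
  nb #.#.#: next=.  (t=0,i=19, bit21=0)
  nb #.#..: next=.  (t=0,i=21, bit20=0)
  nb #..##: next=#  (t=1,i=8, bit19=1)
  nb #..#.: next=.  (t=0,i=12, bit18=0)
  nb #...#: next=.  (t=0,i=15, bit17=0)
  nb #....: next=#  (t=0,i=0, bit16=1)
  nb .####: next=.  (t=2,i=6, bit15=0)
  nb .###.: next=#  (t=1,i=1, bit14=1)
  nb .##.#: next=.  (t=0,i=4, bit13=0)
  nb .##..: next=#  (t=0,i=10, bit12=1)
  nb .#.##: next=.  (t=2,i=20, bit11=0)
  nb .#.#.: next=.  (t=0,i=18, bit10=0)
  nb .#..#: next=#  (t=1,i=7, bit9=1)
  nb .#...: next=.  (t=0,i=14, bit8=0)
  nb ..###: next=.  (t=1,i=0, bit7=0)
  nb ..##.: next=.  (t=0,i=3, bit6=0)
  nb ..#.#: next=#  (t=0,i=17, bit5=1)
  nb ..#..: next=#  (t=0,i=13, bit4=1)
  nb ...##: next=#  (t=0,i=2, bit3=1)
  nb ...#.: next=#  (t=0,i=16, bit2=1)
  nb ....#: next=#  (t=0,i=1, bit1=1)
  nb .....: next=.  (t=1,i=20, bit0=0)
  bits 10110010110010010101001000111110 = 2999538238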